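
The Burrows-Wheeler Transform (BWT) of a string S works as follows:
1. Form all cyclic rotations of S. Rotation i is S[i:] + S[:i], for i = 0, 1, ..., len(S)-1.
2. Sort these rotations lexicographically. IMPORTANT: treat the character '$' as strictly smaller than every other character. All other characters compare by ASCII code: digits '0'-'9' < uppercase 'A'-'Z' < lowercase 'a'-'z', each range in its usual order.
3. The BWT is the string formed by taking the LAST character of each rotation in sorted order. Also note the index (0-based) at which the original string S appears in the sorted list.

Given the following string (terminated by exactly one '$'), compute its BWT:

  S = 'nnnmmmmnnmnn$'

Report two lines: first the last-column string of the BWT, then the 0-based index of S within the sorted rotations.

All 13 rotations (rotation i = S[i:]+S[:i]):
  rot[0] = nnnmmmmnnmnn$
  rot[1] = nnmmmmnnmnn$n
  rot[2] = nmmmmnnmnn$nn
  rot[3] = mmmmnnmnn$nnn
  rot[4] = mmmnnmnn$nnnm
  rot[5] = mmnnmnn$nnnmm
  rot[6] = mnnmnn$nnnmmm
  rot[7] = nnmnn$nnnmmmm
  rot[8] = nmnn$nnnmmmmn
  rot[9] = mnn$nnnmmmmnn
  rot[10] = nn$nnnmmmmnnm
  rot[11] = n$nnnmmmmnnmn
  rot[12] = $nnnmmmmnnmnn
Sorted (with $ < everything):
  sorted[0] = $nnnmmmmnnmnn  (last char: 'n')
  sorted[1] = mmmmnnmnn$nnn  (last char: 'n')
  sorted[2] = mmmnnmnn$nnnm  (last char: 'm')
  sorted[3] = mmnnmnn$nnnmm  (last char: 'm')
  sorted[4] = mnn$nnnmmmmnn  (last char: 'n')
  sorted[5] = mnnmnn$nnnmmm  (last char: 'm')
  sorted[6] = n$nnnmmmmnnmn  (last char: 'n')
  sorted[7] = nmmmmnnmnn$nn  (last char: 'n')
  sorted[8] = nmnn$nnnmmmmn  (last char: 'n')
  sorted[9] = nn$nnnmmmmnnm  (last char: 'm')
  sorted[10] = nnmmmmnnmnn$n  (last char: 'n')
  sorted[11] = nnmnn$nnnmmmm  (last char: 'm')
  sorted[12] = nnnmmmmnnmnn$  (last char: '$')
Last column: nnmmnmnnnmnm$
Original string S is at sorted index 12

Answer: nnmmnmnnnmnm$
12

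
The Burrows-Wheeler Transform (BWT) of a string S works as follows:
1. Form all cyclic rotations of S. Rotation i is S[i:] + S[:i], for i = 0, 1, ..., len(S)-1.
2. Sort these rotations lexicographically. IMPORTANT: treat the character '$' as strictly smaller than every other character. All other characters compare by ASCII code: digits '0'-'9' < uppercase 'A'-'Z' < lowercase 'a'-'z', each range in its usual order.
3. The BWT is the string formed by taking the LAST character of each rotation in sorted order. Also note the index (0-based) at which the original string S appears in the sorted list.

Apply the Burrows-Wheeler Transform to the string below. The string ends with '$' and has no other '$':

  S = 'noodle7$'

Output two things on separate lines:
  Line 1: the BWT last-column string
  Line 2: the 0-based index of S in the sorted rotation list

All 8 rotations (rotation i = S[i:]+S[:i]):
  rot[0] = noodle7$
  rot[1] = oodle7$n
  rot[2] = odle7$no
  rot[3] = dle7$noo
  rot[4] = le7$nood
  rot[5] = e7$noodl
  rot[6] = 7$noodle
  rot[7] = $noodle7
Sorted (with $ < everything):
  sorted[0] = $noodle7  (last char: '7')
  sorted[1] = 7$noodle  (last char: 'e')
  sorted[2] = dle7$noo  (last char: 'o')
  sorted[3] = e7$noodl  (last char: 'l')
  sorted[4] = le7$nood  (last char: 'd')
  sorted[5] = noodle7$  (last char: '$')
  sorted[6] = odle7$no  (last char: 'o')
  sorted[7] = oodle7$n  (last char: 'n')
Last column: 7eold$on
Original string S is at sorted index 5

Answer: 7eold$on
5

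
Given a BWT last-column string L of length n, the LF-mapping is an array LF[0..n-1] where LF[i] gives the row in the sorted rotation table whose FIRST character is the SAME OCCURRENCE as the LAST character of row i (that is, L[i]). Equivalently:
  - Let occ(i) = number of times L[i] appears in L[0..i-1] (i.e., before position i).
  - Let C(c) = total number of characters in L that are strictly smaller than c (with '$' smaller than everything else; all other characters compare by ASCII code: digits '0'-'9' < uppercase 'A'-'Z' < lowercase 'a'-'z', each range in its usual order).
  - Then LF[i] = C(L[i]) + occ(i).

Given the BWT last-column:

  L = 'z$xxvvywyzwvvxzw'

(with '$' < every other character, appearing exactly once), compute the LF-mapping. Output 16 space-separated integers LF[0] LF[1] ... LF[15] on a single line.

Answer: 13 0 8 9 1 2 11 5 12 14 6 3 4 10 15 7

Derivation:
Char counts: '$':1, 'v':4, 'w':3, 'x':3, 'y':2, 'z':3
C (first-col start): C('$')=0, C('v')=1, C('w')=5, C('x')=8, C('y')=11, C('z')=13
L[0]='z': occ=0, LF[0]=C('z')+0=13+0=13
L[1]='$': occ=0, LF[1]=C('$')+0=0+0=0
L[2]='x': occ=0, LF[2]=C('x')+0=8+0=8
L[3]='x': occ=1, LF[3]=C('x')+1=8+1=9
L[4]='v': occ=0, LF[4]=C('v')+0=1+0=1
L[5]='v': occ=1, LF[5]=C('v')+1=1+1=2
L[6]='y': occ=0, LF[6]=C('y')+0=11+0=11
L[7]='w': occ=0, LF[7]=C('w')+0=5+0=5
L[8]='y': occ=1, LF[8]=C('y')+1=11+1=12
L[9]='z': occ=1, LF[9]=C('z')+1=13+1=14
L[10]='w': occ=1, LF[10]=C('w')+1=5+1=6
L[11]='v': occ=2, LF[11]=C('v')+2=1+2=3
L[12]='v': occ=3, LF[12]=C('v')+3=1+3=4
L[13]='x': occ=2, LF[13]=C('x')+2=8+2=10
L[14]='z': occ=2, LF[14]=C('z')+2=13+2=15
L[15]='w': occ=2, LF[15]=C('w')+2=5+2=7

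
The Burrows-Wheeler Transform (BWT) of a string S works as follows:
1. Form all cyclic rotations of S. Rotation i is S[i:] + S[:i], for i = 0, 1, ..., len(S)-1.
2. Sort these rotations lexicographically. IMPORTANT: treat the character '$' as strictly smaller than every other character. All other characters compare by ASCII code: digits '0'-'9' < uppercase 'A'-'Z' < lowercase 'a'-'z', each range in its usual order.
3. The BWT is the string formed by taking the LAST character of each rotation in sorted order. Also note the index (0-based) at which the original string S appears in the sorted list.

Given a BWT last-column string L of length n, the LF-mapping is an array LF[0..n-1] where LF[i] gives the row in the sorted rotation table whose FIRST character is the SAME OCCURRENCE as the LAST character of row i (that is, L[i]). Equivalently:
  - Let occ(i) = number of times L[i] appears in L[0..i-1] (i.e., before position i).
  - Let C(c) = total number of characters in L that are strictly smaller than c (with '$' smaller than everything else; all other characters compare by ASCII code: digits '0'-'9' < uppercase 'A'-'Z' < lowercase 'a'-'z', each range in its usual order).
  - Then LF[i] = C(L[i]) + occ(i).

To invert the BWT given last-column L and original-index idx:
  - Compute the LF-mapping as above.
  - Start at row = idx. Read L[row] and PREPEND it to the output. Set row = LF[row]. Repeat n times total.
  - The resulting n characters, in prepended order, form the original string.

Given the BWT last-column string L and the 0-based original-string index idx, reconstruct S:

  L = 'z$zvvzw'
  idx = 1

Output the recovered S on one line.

Answer: vwzzvz$

Derivation:
LF mapping: 4 0 5 1 2 6 3
Walk LF starting at row 1, prepending L[row]:
  step 1: row=1, L[1]='$', prepend. Next row=LF[1]=0
  step 2: row=0, L[0]='z', prepend. Next row=LF[0]=4
  step 3: row=4, L[4]='v', prepend. Next row=LF[4]=2
  step 4: row=2, L[2]='z', prepend. Next row=LF[2]=5
  step 5: row=5, L[5]='z', prepend. Next row=LF[5]=6
  step 6: row=6, L[6]='w', prepend. Next row=LF[6]=3
  step 7: row=3, L[3]='v', prepend. Next row=LF[3]=1
Reversed output: vwzzvz$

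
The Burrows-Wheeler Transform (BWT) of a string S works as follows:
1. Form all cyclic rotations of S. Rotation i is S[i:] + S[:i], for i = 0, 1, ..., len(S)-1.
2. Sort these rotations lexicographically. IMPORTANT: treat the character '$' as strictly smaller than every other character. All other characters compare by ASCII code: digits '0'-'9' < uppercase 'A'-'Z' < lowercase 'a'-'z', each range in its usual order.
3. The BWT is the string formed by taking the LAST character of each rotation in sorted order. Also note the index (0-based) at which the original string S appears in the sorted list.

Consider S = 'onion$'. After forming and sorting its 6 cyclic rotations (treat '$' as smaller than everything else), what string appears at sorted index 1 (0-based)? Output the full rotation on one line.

All 6 rotations (rotation i = S[i:]+S[:i]):
  rot[0] = onion$
  rot[1] = nion$o
  rot[2] = ion$on
  rot[3] = on$oni
  rot[4] = n$onio
  rot[5] = $onion
Sorted (with $ < everything):
  sorted[0] = $onion
  sorted[1] = ion$on
  sorted[2] = n$onio
  sorted[3] = nion$o
  sorted[4] = on$oni
  sorted[5] = onion$
sorted[1] = ion$on

Answer: ion$on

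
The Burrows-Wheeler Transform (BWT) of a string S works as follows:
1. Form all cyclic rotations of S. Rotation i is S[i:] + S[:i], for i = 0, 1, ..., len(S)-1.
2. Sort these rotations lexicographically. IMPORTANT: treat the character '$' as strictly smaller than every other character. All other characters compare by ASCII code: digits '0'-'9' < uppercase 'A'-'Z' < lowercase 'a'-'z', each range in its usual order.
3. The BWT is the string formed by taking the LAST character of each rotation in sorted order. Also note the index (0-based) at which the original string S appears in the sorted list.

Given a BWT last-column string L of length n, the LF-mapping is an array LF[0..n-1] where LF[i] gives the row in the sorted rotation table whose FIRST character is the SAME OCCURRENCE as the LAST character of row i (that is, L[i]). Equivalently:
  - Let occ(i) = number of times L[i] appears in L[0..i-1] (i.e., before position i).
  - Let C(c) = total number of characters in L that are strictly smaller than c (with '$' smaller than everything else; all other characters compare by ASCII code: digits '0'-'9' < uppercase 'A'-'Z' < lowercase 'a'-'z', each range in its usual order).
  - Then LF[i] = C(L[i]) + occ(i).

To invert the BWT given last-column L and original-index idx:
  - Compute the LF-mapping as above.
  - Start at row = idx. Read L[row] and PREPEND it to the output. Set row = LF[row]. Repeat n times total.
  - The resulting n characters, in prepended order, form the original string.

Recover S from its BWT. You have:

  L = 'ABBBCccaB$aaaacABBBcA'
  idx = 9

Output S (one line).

Answer: BcBAaaBBaaBcBAccaCBA$

Derivation:
LF mapping: 1 4 5 6 11 17 18 12 7 0 13 14 15 16 19 2 8 9 10 20 3
Walk LF starting at row 9, prepending L[row]:
  step 1: row=9, L[9]='$', prepend. Next row=LF[9]=0
  step 2: row=0, L[0]='A', prepend. Next row=LF[0]=1
  step 3: row=1, L[1]='B', prepend. Next row=LF[1]=4
  step 4: row=4, L[4]='C', prepend. Next row=LF[4]=11
  step 5: row=11, L[11]='a', prepend. Next row=LF[11]=14
  step 6: row=14, L[14]='c', prepend. Next row=LF[14]=19
  step 7: row=19, L[19]='c', prepend. Next row=LF[19]=20
  step 8: row=20, L[20]='A', prepend. Next row=LF[20]=3
  step 9: row=3, L[3]='B', prepend. Next row=LF[3]=6
  step 10: row=6, L[6]='c', prepend. Next row=LF[6]=18
  step 11: row=18, L[18]='B', prepend. Next row=LF[18]=10
  step 12: row=10, L[10]='a', prepend. Next row=LF[10]=13
  step 13: row=13, L[13]='a', prepend. Next row=LF[13]=16
  step 14: row=16, L[16]='B', prepend. Next row=LF[16]=8
  step 15: row=8, L[8]='B', prepend. Next row=LF[8]=7
  step 16: row=7, L[7]='a', prepend. Next row=LF[7]=12
  step 17: row=12, L[12]='a', prepend. Next row=LF[12]=15
  step 18: row=15, L[15]='A', prepend. Next row=LF[15]=2
  step 19: row=2, L[2]='B', prepend. Next row=LF[2]=5
  step 20: row=5, L[5]='c', prepend. Next row=LF[5]=17
  step 21: row=17, L[17]='B', prepend. Next row=LF[17]=9
Reversed output: BcBAaaBBaaBcBAccaCBA$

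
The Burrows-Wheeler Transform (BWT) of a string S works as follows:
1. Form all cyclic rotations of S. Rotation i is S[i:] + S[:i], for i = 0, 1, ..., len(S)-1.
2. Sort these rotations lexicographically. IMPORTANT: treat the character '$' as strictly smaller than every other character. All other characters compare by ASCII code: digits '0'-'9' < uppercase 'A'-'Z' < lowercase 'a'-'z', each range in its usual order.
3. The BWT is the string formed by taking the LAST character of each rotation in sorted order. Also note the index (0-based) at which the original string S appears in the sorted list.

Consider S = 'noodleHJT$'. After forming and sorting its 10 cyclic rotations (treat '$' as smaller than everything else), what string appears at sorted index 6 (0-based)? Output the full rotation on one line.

Answer: leHJT$nood

Derivation:
All 10 rotations (rotation i = S[i:]+S[:i]):
  rot[0] = noodleHJT$
  rot[1] = oodleHJT$n
  rot[2] = odleHJT$no
  rot[3] = dleHJT$noo
  rot[4] = leHJT$nood
  rot[5] = eHJT$noodl
  rot[6] = HJT$noodle
  rot[7] = JT$noodleH
  rot[8] = T$noodleHJ
  rot[9] = $noodleHJT
Sorted (with $ < everything):
  sorted[0] = $noodleHJT
  sorted[1] = HJT$noodle
  sorted[2] = JT$noodleH
  sorted[3] = T$noodleHJ
  sorted[4] = dleHJT$noo
  sorted[5] = eHJT$noodl
  sorted[6] = leHJT$nood
  sorted[7] = noodleHJT$
  sorted[8] = odleHJT$no
  sorted[9] = oodleHJT$n
sorted[6] = leHJT$nood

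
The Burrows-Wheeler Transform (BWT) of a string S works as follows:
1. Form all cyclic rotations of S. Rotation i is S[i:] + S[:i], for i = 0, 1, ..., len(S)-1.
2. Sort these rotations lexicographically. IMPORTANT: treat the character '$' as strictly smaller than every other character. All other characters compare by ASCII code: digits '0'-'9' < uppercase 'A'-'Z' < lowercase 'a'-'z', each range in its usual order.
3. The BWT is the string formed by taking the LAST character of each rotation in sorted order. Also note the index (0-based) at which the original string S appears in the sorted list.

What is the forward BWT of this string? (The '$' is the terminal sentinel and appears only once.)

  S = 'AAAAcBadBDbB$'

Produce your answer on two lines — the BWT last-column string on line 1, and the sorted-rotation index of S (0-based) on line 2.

Answer: B$AAAbdcBBDAa
1

Derivation:
All 13 rotations (rotation i = S[i:]+S[:i]):
  rot[0] = AAAAcBadBDbB$
  rot[1] = AAAcBadBDbB$A
  rot[2] = AAcBadBDbB$AA
  rot[3] = AcBadBDbB$AAA
  rot[4] = cBadBDbB$AAAA
  rot[5] = BadBDbB$AAAAc
  rot[6] = adBDbB$AAAAcB
  rot[7] = dBDbB$AAAAcBa
  rot[8] = BDbB$AAAAcBad
  rot[9] = DbB$AAAAcBadB
  rot[10] = bB$AAAAcBadBD
  rot[11] = B$AAAAcBadBDb
  rot[12] = $AAAAcBadBDbB
Sorted (with $ < everything):
  sorted[0] = $AAAAcBadBDbB  (last char: 'B')
  sorted[1] = AAAAcBadBDbB$  (last char: '$')
  sorted[2] = AAAcBadBDbB$A  (last char: 'A')
  sorted[3] = AAcBadBDbB$AA  (last char: 'A')
  sorted[4] = AcBadBDbB$AAA  (last char: 'A')
  sorted[5] = B$AAAAcBadBDb  (last char: 'b')
  sorted[6] = BDbB$AAAAcBad  (last char: 'd')
  sorted[7] = BadBDbB$AAAAc  (last char: 'c')
  sorted[8] = DbB$AAAAcBadB  (last char: 'B')
  sorted[9] = adBDbB$AAAAcB  (last char: 'B')
  sorted[10] = bB$AAAAcBadBD  (last char: 'D')
  sorted[11] = cBadBDbB$AAAA  (last char: 'A')
  sorted[12] = dBDbB$AAAAcBa  (last char: 'a')
Last column: B$AAAbdcBBDAa
Original string S is at sorted index 1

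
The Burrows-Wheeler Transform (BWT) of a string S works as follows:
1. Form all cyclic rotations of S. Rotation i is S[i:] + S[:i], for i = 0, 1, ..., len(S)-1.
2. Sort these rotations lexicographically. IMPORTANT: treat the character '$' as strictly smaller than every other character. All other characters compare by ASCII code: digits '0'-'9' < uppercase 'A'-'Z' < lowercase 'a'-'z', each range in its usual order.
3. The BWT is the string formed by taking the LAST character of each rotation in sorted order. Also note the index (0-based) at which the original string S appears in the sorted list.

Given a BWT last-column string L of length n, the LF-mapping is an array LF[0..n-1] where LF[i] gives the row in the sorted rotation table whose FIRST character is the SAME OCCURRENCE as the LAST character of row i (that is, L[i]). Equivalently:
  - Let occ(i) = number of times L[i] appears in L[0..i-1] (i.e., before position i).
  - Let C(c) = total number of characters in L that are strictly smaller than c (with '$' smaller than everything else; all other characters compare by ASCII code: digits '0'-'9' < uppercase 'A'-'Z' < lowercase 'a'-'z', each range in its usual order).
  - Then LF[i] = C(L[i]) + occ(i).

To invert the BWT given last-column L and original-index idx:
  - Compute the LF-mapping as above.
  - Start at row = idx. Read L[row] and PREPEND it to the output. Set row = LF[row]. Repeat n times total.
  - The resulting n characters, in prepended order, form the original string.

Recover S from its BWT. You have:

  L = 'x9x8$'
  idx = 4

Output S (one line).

LF mapping: 3 2 4 1 0
Walk LF starting at row 4, prepending L[row]:
  step 1: row=4, L[4]='$', prepend. Next row=LF[4]=0
  step 2: row=0, L[0]='x', prepend. Next row=LF[0]=3
  step 3: row=3, L[3]='8', prepend. Next row=LF[3]=1
  step 4: row=1, L[1]='9', prepend. Next row=LF[1]=2
  step 5: row=2, L[2]='x', prepend. Next row=LF[2]=4
Reversed output: x98x$

Answer: x98x$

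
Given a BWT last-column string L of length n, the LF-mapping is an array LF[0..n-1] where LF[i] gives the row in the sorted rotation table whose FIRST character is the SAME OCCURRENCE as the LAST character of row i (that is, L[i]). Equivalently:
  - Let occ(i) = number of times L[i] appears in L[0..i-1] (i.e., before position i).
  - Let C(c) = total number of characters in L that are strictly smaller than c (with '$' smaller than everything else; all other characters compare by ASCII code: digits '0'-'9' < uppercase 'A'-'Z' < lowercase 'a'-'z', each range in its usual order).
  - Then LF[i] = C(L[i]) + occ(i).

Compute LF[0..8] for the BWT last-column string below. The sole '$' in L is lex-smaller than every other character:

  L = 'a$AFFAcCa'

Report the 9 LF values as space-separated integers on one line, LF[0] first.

Char counts: '$':1, 'A':2, 'C':1, 'F':2, 'a':2, 'c':1
C (first-col start): C('$')=0, C('A')=1, C('C')=3, C('F')=4, C('a')=6, C('c')=8
L[0]='a': occ=0, LF[0]=C('a')+0=6+0=6
L[1]='$': occ=0, LF[1]=C('$')+0=0+0=0
L[2]='A': occ=0, LF[2]=C('A')+0=1+0=1
L[3]='F': occ=0, LF[3]=C('F')+0=4+0=4
L[4]='F': occ=1, LF[4]=C('F')+1=4+1=5
L[5]='A': occ=1, LF[5]=C('A')+1=1+1=2
L[6]='c': occ=0, LF[6]=C('c')+0=8+0=8
L[7]='C': occ=0, LF[7]=C('C')+0=3+0=3
L[8]='a': occ=1, LF[8]=C('a')+1=6+1=7

Answer: 6 0 1 4 5 2 8 3 7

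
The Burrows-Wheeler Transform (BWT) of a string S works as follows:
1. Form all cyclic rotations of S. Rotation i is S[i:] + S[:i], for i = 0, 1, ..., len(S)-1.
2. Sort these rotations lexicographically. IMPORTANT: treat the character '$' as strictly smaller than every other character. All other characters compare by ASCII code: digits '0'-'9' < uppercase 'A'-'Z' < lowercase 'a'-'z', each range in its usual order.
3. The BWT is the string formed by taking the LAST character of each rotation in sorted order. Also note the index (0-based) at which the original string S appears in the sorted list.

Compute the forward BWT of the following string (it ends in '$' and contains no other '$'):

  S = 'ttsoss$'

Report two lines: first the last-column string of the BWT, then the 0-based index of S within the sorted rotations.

All 7 rotations (rotation i = S[i:]+S[:i]):
  rot[0] = ttsoss$
  rot[1] = tsoss$t
  rot[2] = soss$tt
  rot[3] = oss$tts
  rot[4] = ss$ttso
  rot[5] = s$ttsos
  rot[6] = $ttsoss
Sorted (with $ < everything):
  sorted[0] = $ttsoss  (last char: 's')
  sorted[1] = oss$tts  (last char: 's')
  sorted[2] = s$ttsos  (last char: 's')
  sorted[3] = soss$tt  (last char: 't')
  sorted[4] = ss$ttso  (last char: 'o')
  sorted[5] = tsoss$t  (last char: 't')
  sorted[6] = ttsoss$  (last char: '$')
Last column: ssstot$
Original string S is at sorted index 6

Answer: ssstot$
6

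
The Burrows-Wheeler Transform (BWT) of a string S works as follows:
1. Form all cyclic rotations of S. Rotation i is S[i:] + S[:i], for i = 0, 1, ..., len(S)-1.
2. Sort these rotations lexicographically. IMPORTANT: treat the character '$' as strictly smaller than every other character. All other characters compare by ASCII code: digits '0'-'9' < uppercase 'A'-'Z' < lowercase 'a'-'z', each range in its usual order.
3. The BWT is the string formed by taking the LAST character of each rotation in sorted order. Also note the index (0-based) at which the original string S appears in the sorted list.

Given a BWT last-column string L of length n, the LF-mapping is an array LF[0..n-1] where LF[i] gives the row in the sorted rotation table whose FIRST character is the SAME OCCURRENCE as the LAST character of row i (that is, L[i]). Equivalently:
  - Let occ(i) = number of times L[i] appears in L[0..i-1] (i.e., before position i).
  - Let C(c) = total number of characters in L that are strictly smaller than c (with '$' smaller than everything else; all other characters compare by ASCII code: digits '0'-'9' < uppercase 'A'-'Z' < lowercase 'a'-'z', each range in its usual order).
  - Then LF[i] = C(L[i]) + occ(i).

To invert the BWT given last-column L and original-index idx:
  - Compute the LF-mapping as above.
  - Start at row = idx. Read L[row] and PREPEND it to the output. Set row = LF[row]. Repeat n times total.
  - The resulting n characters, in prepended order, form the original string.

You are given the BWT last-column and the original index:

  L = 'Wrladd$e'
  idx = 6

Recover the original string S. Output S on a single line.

Answer: ladderW$

Derivation:
LF mapping: 1 7 6 2 3 4 0 5
Walk LF starting at row 6, prepending L[row]:
  step 1: row=6, L[6]='$', prepend. Next row=LF[6]=0
  step 2: row=0, L[0]='W', prepend. Next row=LF[0]=1
  step 3: row=1, L[1]='r', prepend. Next row=LF[1]=7
  step 4: row=7, L[7]='e', prepend. Next row=LF[7]=5
  step 5: row=5, L[5]='d', prepend. Next row=LF[5]=4
  step 6: row=4, L[4]='d', prepend. Next row=LF[4]=3
  step 7: row=3, L[3]='a', prepend. Next row=LF[3]=2
  step 8: row=2, L[2]='l', prepend. Next row=LF[2]=6
Reversed output: ladderW$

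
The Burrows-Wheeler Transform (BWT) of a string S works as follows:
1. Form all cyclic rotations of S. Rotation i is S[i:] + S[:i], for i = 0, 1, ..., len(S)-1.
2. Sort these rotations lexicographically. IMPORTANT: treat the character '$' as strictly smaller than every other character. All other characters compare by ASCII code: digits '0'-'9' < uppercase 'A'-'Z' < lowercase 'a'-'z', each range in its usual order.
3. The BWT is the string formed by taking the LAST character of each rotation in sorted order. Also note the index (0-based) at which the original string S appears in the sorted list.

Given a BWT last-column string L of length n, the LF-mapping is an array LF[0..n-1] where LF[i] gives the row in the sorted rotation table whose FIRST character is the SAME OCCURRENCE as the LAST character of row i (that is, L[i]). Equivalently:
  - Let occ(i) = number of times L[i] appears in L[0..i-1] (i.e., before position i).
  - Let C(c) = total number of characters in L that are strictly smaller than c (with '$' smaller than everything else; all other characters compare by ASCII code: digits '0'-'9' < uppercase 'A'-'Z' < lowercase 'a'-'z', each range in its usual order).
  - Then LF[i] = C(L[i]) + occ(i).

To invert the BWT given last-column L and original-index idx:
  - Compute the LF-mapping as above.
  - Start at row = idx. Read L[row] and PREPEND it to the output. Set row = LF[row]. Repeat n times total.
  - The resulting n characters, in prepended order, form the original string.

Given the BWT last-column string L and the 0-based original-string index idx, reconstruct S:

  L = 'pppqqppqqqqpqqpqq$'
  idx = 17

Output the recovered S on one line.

Answer: qqqqqpqqqpppqqppp$

Derivation:
LF mapping: 1 2 3 8 9 4 5 10 11 12 13 6 14 15 7 16 17 0
Walk LF starting at row 17, prepending L[row]:
  step 1: row=17, L[17]='$', prepend. Next row=LF[17]=0
  step 2: row=0, L[0]='p', prepend. Next row=LF[0]=1
  step 3: row=1, L[1]='p', prepend. Next row=LF[1]=2
  step 4: row=2, L[2]='p', prepend. Next row=LF[2]=3
  step 5: row=3, L[3]='q', prepend. Next row=LF[3]=8
  step 6: row=8, L[8]='q', prepend. Next row=LF[8]=11
  step 7: row=11, L[11]='p', prepend. Next row=LF[11]=6
  step 8: row=6, L[6]='p', prepend. Next row=LF[6]=5
  step 9: row=5, L[5]='p', prepend. Next row=LF[5]=4
  step 10: row=4, L[4]='q', prepend. Next row=LF[4]=9
  step 11: row=9, L[9]='q', prepend. Next row=LF[9]=12
  step 12: row=12, L[12]='q', prepend. Next row=LF[12]=14
  step 13: row=14, L[14]='p', prepend. Next row=LF[14]=7
  step 14: row=7, L[7]='q', prepend. Next row=LF[7]=10
  step 15: row=10, L[10]='q', prepend. Next row=LF[10]=13
  step 16: row=13, L[13]='q', prepend. Next row=LF[13]=15
  step 17: row=15, L[15]='q', prepend. Next row=LF[15]=16
  step 18: row=16, L[16]='q', prepend. Next row=LF[16]=17
Reversed output: qqqqqpqqqpppqqppp$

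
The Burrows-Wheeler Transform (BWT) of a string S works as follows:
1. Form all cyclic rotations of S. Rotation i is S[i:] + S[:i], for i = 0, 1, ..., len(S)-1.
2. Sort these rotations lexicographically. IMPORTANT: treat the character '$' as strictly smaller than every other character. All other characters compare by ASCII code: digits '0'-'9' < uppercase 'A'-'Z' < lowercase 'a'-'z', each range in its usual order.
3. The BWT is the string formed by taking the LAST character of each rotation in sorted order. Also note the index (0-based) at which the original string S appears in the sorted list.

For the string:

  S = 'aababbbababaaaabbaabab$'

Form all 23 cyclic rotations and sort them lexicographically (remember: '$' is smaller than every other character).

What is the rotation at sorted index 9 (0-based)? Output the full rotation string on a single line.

Answer: ababaaaabbaabab$aababbb

Derivation:
All 23 rotations (rotation i = S[i:]+S[:i]):
  rot[0] = aababbbababaaaabbaabab$
  rot[1] = ababbbababaaaabbaabab$a
  rot[2] = babbbababaaaabbaabab$aa
  rot[3] = abbbababaaaabbaabab$aab
  rot[4] = bbbababaaaabbaabab$aaba
  rot[5] = bbababaaaabbaabab$aabab
  rot[6] = bababaaaabbaabab$aababb
  rot[7] = ababaaaabbaabab$aababbb
  rot[8] = babaaaabbaabab$aababbba
  rot[9] = abaaaabbaabab$aababbbab
  rot[10] = baaaabbaabab$aababbbaba
  rot[11] = aaaabbaabab$aababbbabab
  rot[12] = aaabbaabab$aababbbababa
  rot[13] = aabbaabab$aababbbababaa
  rot[14] = abbaabab$aababbbababaaa
  rot[15] = bbaabab$aababbbababaaaa
  rot[16] = baabab$aababbbababaaaab
  rot[17] = aabab$aababbbababaaaabb
  rot[18] = abab$aababbbababaaaabba
  rot[19] = bab$aababbbababaaaabbaa
  rot[20] = ab$aababbbababaaaabbaab
  rot[21] = b$aababbbababaaaabbaaba
  rot[22] = $aababbbababaaaabbaabab
Sorted (with $ < everything):
  sorted[0] = $aababbbababaaaabbaabab
  sorted[1] = aaaabbaabab$aababbbabab
  sorted[2] = aaabbaabab$aababbbababa
  sorted[3] = aabab$aababbbababaaaabb
  sorted[4] = aababbbababaaaabbaabab$
  sorted[5] = aabbaabab$aababbbababaa
  sorted[6] = ab$aababbbababaaaabbaab
  sorted[7] = abaaaabbaabab$aababbbab
  sorted[8] = abab$aababbbababaaaabba
  sorted[9] = ababaaaabbaabab$aababbb
  sorted[10] = ababbbababaaaabbaabab$a
  sorted[11] = abbaabab$aababbbababaaa
  sorted[12] = abbbababaaaabbaabab$aab
  sorted[13] = b$aababbbababaaaabbaaba
  sorted[14] = baaaabbaabab$aababbbaba
  sorted[15] = baabab$aababbbababaaaab
  sorted[16] = bab$aababbbababaaaabbaa
  sorted[17] = babaaaabbaabab$aababbba
  sorted[18] = bababaaaabbaabab$aababb
  sorted[19] = babbbababaaaabbaabab$aa
  sorted[20] = bbaabab$aababbbababaaaa
  sorted[21] = bbababaaaabbaabab$aabab
  sorted[22] = bbbababaaaabbaabab$aaba
sorted[9] = ababaaaabbaabab$aababbb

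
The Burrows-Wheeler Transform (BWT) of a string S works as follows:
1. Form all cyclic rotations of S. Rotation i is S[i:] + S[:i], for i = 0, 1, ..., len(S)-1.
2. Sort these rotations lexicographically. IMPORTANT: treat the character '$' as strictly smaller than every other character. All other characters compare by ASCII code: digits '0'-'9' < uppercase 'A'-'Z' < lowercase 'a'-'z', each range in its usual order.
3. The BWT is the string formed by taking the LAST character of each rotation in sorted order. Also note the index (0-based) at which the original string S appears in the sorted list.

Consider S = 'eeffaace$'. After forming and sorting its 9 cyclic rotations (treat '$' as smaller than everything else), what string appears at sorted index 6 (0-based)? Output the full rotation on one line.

Answer: effaace$e

Derivation:
All 9 rotations (rotation i = S[i:]+S[:i]):
  rot[0] = eeffaace$
  rot[1] = effaace$e
  rot[2] = ffaace$ee
  rot[3] = faace$eef
  rot[4] = aace$eeff
  rot[5] = ace$eeffa
  rot[6] = ce$eeffaa
  rot[7] = e$eeffaac
  rot[8] = $eeffaace
Sorted (with $ < everything):
  sorted[0] = $eeffaace
  sorted[1] = aace$eeff
  sorted[2] = ace$eeffa
  sorted[3] = ce$eeffaa
  sorted[4] = e$eeffaac
  sorted[5] = eeffaace$
  sorted[6] = effaace$e
  sorted[7] = faace$eef
  sorted[8] = ffaace$ee
sorted[6] = effaace$e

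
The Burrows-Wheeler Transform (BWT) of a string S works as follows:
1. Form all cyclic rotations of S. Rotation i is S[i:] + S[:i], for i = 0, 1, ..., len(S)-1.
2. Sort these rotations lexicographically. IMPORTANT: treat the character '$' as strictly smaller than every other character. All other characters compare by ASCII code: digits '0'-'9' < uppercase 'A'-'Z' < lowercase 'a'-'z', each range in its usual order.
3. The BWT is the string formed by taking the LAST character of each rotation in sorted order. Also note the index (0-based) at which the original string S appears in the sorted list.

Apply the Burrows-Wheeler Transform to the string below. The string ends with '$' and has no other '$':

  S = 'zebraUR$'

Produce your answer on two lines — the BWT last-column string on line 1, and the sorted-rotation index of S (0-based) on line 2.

All 8 rotations (rotation i = S[i:]+S[:i]):
  rot[0] = zebraUR$
  rot[1] = ebraUR$z
  rot[2] = braUR$ze
  rot[3] = raUR$zeb
  rot[4] = aUR$zebr
  rot[5] = UR$zebra
  rot[6] = R$zebraU
  rot[7] = $zebraUR
Sorted (with $ < everything):
  sorted[0] = $zebraUR  (last char: 'R')
  sorted[1] = R$zebraU  (last char: 'U')
  sorted[2] = UR$zebra  (last char: 'a')
  sorted[3] = aUR$zebr  (last char: 'r')
  sorted[4] = braUR$ze  (last char: 'e')
  sorted[5] = ebraUR$z  (last char: 'z')
  sorted[6] = raUR$zeb  (last char: 'b')
  sorted[7] = zebraUR$  (last char: '$')
Last column: RUarezb$
Original string S is at sorted index 7

Answer: RUarezb$
7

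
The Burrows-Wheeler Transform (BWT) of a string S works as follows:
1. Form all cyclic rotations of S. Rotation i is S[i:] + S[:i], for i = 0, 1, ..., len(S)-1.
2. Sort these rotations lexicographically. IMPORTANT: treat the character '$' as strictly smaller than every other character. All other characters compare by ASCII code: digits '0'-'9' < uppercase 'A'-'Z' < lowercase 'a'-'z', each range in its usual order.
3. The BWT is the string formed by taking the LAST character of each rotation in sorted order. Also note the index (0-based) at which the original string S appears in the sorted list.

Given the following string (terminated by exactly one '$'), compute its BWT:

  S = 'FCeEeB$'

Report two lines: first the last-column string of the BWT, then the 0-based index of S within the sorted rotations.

Answer: BeFe$EC
4

Derivation:
All 7 rotations (rotation i = S[i:]+S[:i]):
  rot[0] = FCeEeB$
  rot[1] = CeEeB$F
  rot[2] = eEeB$FC
  rot[3] = EeB$FCe
  rot[4] = eB$FCeE
  rot[5] = B$FCeEe
  rot[6] = $FCeEeB
Sorted (with $ < everything):
  sorted[0] = $FCeEeB  (last char: 'B')
  sorted[1] = B$FCeEe  (last char: 'e')
  sorted[2] = CeEeB$F  (last char: 'F')
  sorted[3] = EeB$FCe  (last char: 'e')
  sorted[4] = FCeEeB$  (last char: '$')
  sorted[5] = eB$FCeE  (last char: 'E')
  sorted[6] = eEeB$FC  (last char: 'C')
Last column: BeFe$EC
Original string S is at sorted index 4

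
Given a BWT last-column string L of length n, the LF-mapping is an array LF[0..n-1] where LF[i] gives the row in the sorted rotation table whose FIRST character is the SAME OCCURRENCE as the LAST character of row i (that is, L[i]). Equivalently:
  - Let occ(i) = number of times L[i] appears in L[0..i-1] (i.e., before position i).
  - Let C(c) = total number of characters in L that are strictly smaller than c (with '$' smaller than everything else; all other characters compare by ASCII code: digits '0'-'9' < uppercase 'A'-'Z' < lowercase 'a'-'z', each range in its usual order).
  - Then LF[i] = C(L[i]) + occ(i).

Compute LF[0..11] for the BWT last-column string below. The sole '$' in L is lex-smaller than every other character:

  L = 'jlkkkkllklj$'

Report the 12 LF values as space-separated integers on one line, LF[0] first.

Char counts: '$':1, 'j':2, 'k':5, 'l':4
C (first-col start): C('$')=0, C('j')=1, C('k')=3, C('l')=8
L[0]='j': occ=0, LF[0]=C('j')+0=1+0=1
L[1]='l': occ=0, LF[1]=C('l')+0=8+0=8
L[2]='k': occ=0, LF[2]=C('k')+0=3+0=3
L[3]='k': occ=1, LF[3]=C('k')+1=3+1=4
L[4]='k': occ=2, LF[4]=C('k')+2=3+2=5
L[5]='k': occ=3, LF[5]=C('k')+3=3+3=6
L[6]='l': occ=1, LF[6]=C('l')+1=8+1=9
L[7]='l': occ=2, LF[7]=C('l')+2=8+2=10
L[8]='k': occ=4, LF[8]=C('k')+4=3+4=7
L[9]='l': occ=3, LF[9]=C('l')+3=8+3=11
L[10]='j': occ=1, LF[10]=C('j')+1=1+1=2
L[11]='$': occ=0, LF[11]=C('$')+0=0+0=0

Answer: 1 8 3 4 5 6 9 10 7 11 2 0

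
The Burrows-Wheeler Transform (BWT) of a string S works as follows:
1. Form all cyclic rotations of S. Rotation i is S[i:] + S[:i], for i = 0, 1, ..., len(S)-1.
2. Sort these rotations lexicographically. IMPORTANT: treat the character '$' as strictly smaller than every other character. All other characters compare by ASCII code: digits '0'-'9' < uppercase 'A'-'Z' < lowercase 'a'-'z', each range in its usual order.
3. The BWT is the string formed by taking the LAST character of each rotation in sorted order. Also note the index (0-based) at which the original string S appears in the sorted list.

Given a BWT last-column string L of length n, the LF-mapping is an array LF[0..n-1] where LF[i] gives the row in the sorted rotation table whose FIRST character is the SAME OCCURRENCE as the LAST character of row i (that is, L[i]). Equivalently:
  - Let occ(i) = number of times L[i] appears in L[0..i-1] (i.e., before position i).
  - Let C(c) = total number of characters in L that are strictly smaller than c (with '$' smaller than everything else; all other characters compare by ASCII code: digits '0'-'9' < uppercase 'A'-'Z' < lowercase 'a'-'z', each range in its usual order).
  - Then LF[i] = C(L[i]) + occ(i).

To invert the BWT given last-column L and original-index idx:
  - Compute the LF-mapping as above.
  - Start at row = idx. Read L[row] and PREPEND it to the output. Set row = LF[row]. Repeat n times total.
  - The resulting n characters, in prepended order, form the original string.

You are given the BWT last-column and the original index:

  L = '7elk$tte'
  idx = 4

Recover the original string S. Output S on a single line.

LF mapping: 1 2 5 4 0 6 7 3
Walk LF starting at row 4, prepending L[row]:
  step 1: row=4, L[4]='$', prepend. Next row=LF[4]=0
  step 2: row=0, L[0]='7', prepend. Next row=LF[0]=1
  step 3: row=1, L[1]='e', prepend. Next row=LF[1]=2
  step 4: row=2, L[2]='l', prepend. Next row=LF[2]=5
  step 5: row=5, L[5]='t', prepend. Next row=LF[5]=6
  step 6: row=6, L[6]='t', prepend. Next row=LF[6]=7
  step 7: row=7, L[7]='e', prepend. Next row=LF[7]=3
  step 8: row=3, L[3]='k', prepend. Next row=LF[3]=4
Reversed output: kettle7$

Answer: kettle7$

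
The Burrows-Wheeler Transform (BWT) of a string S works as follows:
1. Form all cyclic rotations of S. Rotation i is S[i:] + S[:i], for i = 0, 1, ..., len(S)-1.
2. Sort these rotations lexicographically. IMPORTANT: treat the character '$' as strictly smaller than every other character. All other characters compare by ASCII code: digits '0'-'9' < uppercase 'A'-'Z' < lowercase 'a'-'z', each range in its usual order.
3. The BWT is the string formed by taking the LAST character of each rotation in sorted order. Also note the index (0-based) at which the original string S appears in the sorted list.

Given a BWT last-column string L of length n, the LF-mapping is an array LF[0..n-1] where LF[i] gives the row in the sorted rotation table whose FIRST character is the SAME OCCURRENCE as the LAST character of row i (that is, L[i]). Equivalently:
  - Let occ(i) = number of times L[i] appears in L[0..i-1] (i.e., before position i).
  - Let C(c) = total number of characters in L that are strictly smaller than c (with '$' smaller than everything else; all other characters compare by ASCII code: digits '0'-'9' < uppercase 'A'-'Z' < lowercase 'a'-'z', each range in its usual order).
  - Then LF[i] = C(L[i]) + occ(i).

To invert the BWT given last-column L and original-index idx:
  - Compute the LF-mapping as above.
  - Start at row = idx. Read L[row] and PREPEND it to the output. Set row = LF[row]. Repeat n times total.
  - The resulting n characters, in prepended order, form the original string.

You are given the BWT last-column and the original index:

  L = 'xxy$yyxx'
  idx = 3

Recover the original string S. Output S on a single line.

LF mapping: 1 2 5 0 6 7 3 4
Walk LF starting at row 3, prepending L[row]:
  step 1: row=3, L[3]='$', prepend. Next row=LF[3]=0
  step 2: row=0, L[0]='x', prepend. Next row=LF[0]=1
  step 3: row=1, L[1]='x', prepend. Next row=LF[1]=2
  step 4: row=2, L[2]='y', prepend. Next row=LF[2]=5
  step 5: row=5, L[5]='y', prepend. Next row=LF[5]=7
  step 6: row=7, L[7]='x', prepend. Next row=LF[7]=4
  step 7: row=4, L[4]='y', prepend. Next row=LF[4]=6
  step 8: row=6, L[6]='x', prepend. Next row=LF[6]=3
Reversed output: xyxyyxx$

Answer: xyxyyxx$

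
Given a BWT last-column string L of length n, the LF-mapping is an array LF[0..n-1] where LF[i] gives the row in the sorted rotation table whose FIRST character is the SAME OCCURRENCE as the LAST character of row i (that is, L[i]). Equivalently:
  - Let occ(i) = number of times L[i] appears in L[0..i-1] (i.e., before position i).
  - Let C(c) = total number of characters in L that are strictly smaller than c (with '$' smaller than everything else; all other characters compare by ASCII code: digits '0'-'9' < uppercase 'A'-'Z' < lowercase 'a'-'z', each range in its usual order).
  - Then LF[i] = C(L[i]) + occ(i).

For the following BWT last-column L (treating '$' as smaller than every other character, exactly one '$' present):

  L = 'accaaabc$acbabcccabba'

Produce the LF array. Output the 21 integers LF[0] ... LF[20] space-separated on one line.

Char counts: '$':1, 'a':8, 'b':5, 'c':7
C (first-col start): C('$')=0, C('a')=1, C('b')=9, C('c')=14
L[0]='a': occ=0, LF[0]=C('a')+0=1+0=1
L[1]='c': occ=0, LF[1]=C('c')+0=14+0=14
L[2]='c': occ=1, LF[2]=C('c')+1=14+1=15
L[3]='a': occ=1, LF[3]=C('a')+1=1+1=2
L[4]='a': occ=2, LF[4]=C('a')+2=1+2=3
L[5]='a': occ=3, LF[5]=C('a')+3=1+3=4
L[6]='b': occ=0, LF[6]=C('b')+0=9+0=9
L[7]='c': occ=2, LF[7]=C('c')+2=14+2=16
L[8]='$': occ=0, LF[8]=C('$')+0=0+0=0
L[9]='a': occ=4, LF[9]=C('a')+4=1+4=5
L[10]='c': occ=3, LF[10]=C('c')+3=14+3=17
L[11]='b': occ=1, LF[11]=C('b')+1=9+1=10
L[12]='a': occ=5, LF[12]=C('a')+5=1+5=6
L[13]='b': occ=2, LF[13]=C('b')+2=9+2=11
L[14]='c': occ=4, LF[14]=C('c')+4=14+4=18
L[15]='c': occ=5, LF[15]=C('c')+5=14+5=19
L[16]='c': occ=6, LF[16]=C('c')+6=14+6=20
L[17]='a': occ=6, LF[17]=C('a')+6=1+6=7
L[18]='b': occ=3, LF[18]=C('b')+3=9+3=12
L[19]='b': occ=4, LF[19]=C('b')+4=9+4=13
L[20]='a': occ=7, LF[20]=C('a')+7=1+7=8

Answer: 1 14 15 2 3 4 9 16 0 5 17 10 6 11 18 19 20 7 12 13 8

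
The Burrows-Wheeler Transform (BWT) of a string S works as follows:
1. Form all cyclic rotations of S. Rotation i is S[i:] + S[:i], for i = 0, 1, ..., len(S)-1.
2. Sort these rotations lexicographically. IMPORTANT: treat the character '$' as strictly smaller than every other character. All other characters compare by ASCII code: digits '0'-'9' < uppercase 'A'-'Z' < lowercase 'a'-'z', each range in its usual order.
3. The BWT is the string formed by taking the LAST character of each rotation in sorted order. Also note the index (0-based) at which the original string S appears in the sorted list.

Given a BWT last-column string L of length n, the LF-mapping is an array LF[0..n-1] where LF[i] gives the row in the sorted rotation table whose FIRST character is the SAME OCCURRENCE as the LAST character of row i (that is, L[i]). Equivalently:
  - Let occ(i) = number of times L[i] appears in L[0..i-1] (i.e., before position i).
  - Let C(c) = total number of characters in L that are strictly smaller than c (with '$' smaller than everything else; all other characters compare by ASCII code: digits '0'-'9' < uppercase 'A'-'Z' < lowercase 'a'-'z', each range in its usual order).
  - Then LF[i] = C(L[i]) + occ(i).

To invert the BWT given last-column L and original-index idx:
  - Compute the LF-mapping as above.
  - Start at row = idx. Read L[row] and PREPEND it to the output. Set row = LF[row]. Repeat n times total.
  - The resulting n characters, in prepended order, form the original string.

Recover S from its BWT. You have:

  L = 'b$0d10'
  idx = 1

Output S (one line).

Answer: 00d1b$

Derivation:
LF mapping: 4 0 1 5 3 2
Walk LF starting at row 1, prepending L[row]:
  step 1: row=1, L[1]='$', prepend. Next row=LF[1]=0
  step 2: row=0, L[0]='b', prepend. Next row=LF[0]=4
  step 3: row=4, L[4]='1', prepend. Next row=LF[4]=3
  step 4: row=3, L[3]='d', prepend. Next row=LF[3]=5
  step 5: row=5, L[5]='0', prepend. Next row=LF[5]=2
  step 6: row=2, L[2]='0', prepend. Next row=LF[2]=1
Reversed output: 00d1b$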